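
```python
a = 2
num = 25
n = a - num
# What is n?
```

Trace:
`a = 2` → a = 2
`num = 25` → num = 25
`n = a - num` → n = -23
So n = -23

Answer: -23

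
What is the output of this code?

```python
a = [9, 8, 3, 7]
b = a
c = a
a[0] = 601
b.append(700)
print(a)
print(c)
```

Key concept: multiple aliases.
Step by step:
`a = [9, 8, 3, 7]` → a = [9, 8, 3, 7]
`b = a` → b = [9, 8, 3, 7] (same object as a)
`c = a` → c = [9, 8, 3, 7] (same object as a, b)
`a[0] = 601` → a = [601, 8, 3, 7] (same object as b, c); b = [601, 8, 3, 7] (same object as a, c); c = [601, 8, 3, 7] (same object as a, b)
`b.append(700)` → a = [601, 8, 3, 7, 700] (same object as b, c); b = [601, 8, 3, 7, 700] (same object as a, c); c = [601, 8, 3, 7, 700] (same object as a, b)
`print(a)` → prints [601, 8, 3, 7, 700]
`print(c)` → prints [601, 8, 3, 7, 700]

Answer:
[601, 8, 3, 7, 700]
[601, 8, 3, 7, 700]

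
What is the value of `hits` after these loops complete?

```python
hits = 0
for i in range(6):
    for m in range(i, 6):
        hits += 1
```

Upper triangle: 6 + 5 + ... + 1
`hits` takes the values: 0 → 1 → 2 → 3 → 4 → 5 → 6 → 7 → 8 → 9 → 10 → 11 → 12 → 13 → 14 → 15 → 16 → 17 → 18 → 19 → 20 → 21

Answer: 21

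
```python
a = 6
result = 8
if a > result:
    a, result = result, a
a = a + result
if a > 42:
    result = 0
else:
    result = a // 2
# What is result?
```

Trace:
`a = 6` → a = 6
`result = 8` → result = 8
`if a > result: ...` → a > result is False → no variable changes
`a = a + result` → a = 14
`if a > 42: ...` → a > 42 is False, take else branch → result = 7
So result = 7

Answer: 7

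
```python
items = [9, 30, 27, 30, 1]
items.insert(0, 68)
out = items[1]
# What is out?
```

Trace:
`items = [9, 30, 27, 30, 1]` → items = [9, 30, 27, 30, 1]
`items.insert(0, 68)` → items = [68, 9, 30, 27, 30, 1]
`out = items[1]` → out = 9
So out = 9

Answer: 9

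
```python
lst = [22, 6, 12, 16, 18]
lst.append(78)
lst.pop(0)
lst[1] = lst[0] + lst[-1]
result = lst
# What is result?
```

Trace:
`lst = [22, 6, 12, 16, 18]` → lst = [22, 6, 12, 16, 18]
`lst.append(78)` → lst = [22, 6, 12, 16, 18, 78]
`lst.pop(0)` → lst = [6, 12, 16, 18, 78]
`lst[1] = lst[0] + lst[-1]` → lst = [6, 84, 16, 18, 78]
`result = lst` → result = [6, 84, 16, 18, 78]
So result = [6, 84, 16, 18, 78]

Answer: [6, 84, 16, 18, 78]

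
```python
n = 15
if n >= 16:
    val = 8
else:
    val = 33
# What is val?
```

Trace:
`n = 15` → n = 15
`if n >= 16: ...` → n >= 16 is False, take else branch → val = 33
So val = 33

Answer: 33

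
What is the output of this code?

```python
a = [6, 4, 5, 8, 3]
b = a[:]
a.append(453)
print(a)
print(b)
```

Key concept: slice [:] creates copy.
Step by step:
`a = [6, 4, 5, 8, 3]` → a = [6, 4, 5, 8, 3]
`b = a[:]` → b = [6, 4, 5, 8, 3]
`a.append(453)` → a = [6, 4, 5, 8, 3, 453]
`print(a)` → prints [6, 4, 5, 8, 3, 453]
`print(b)` → prints [6, 4, 5, 8, 3]

Answer:
[6, 4, 5, 8, 3, 453]
[6, 4, 5, 8, 3]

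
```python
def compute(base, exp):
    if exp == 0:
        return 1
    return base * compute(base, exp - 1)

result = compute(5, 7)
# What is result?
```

compute(5, 7) = 5 * 5 * 5 * 5 * 5 * 5 * 5 = 78125

Answer: 78125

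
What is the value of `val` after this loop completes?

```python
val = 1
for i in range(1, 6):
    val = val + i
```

Start at 1, add 1 through 5
`val` takes the values: 1 → 2 → 4 → 7 → 11 → 16

Answer: 16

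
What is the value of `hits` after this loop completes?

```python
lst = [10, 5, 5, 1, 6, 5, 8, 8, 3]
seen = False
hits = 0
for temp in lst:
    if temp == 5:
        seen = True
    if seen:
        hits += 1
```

Count elements after first 5 in [10, 5, 5, 1, 6, 5, 8, 8, 3]
`hits` takes the values: 0 → 1 → 2 → 3 → 4 → 5 → 6 → 7 → 8

Answer: 8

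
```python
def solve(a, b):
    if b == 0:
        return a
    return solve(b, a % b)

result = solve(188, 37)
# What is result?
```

solve(188, 37) -> solve(37, 3) -> solve(3, 1) -> solve(1, 0) -> 1

Answer: 1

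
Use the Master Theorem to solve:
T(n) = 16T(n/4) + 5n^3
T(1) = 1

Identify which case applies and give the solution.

a=16, b=4, f(n)=5n^3. log_4(16) = 2. Since c=3 > 2 and the regularity condition holds (16(n/4)^3 = (16/4^3)n^3 with 16/4^3 < 1), Case 3 applies: T(n) = Θ(f(n)) = O(n^3).

Answer: O(n^3) - Case 3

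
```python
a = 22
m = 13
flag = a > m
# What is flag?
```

Trace:
`a = 22` → a = 22
`m = 13` → m = 13
`flag = a > m` → flag = True
So flag = True

Answer: True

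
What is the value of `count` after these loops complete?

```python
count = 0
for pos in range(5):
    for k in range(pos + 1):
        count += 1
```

Triangle: 1 + 2 + ... + 5
`count` takes the values: 0 → 1 → 2 → 3 → 4 → 5 → 6 → 7 → 8 → 9 → 10 → 11 → 12 → 13 → 14 → 15

Answer: 15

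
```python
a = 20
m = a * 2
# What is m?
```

Trace:
`a = 20` → a = 20
`m = a * 2` → m = 40
So m = 40

Answer: 40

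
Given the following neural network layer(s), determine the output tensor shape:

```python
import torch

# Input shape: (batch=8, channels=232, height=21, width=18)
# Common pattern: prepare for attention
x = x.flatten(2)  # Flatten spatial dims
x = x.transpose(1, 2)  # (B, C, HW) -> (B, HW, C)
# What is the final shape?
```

Input: (8, 232, 21, 18) -> after flatten(2): (8, 232, 378) -> Output: (8, 378, 232)

Answer: (8, 378, 232)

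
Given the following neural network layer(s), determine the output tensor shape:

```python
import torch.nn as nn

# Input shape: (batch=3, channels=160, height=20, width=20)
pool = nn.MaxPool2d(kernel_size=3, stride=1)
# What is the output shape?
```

Input: (3, 160, 20, 20) -> Output: (3, 160, 18, 18)

Answer: (3, 160, 18, 18)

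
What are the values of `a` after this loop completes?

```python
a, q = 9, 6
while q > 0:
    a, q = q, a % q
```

GCD of 9 and 6
`a` takes the values: 9 → 6 → 3

Answer: 3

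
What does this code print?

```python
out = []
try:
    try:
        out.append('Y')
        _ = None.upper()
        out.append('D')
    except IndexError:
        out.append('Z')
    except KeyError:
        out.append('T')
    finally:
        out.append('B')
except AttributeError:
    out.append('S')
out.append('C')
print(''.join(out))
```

Execution trace: 'Y' (inner try body) → 'B' (inner finally) → 'S' (outer except AttributeError) → 'C' (after the try/except). Output: YBSC

Answer: YBSC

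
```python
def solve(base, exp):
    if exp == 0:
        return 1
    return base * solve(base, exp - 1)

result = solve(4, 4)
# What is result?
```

solve(4, 4) = 4 * 4 * 4 * 4 = 256

Answer: 256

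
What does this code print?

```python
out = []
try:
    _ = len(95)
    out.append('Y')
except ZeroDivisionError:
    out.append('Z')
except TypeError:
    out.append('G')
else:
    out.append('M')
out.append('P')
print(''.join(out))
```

Execution trace: 'G' (except TypeError) → 'P' (after the try/except). Output: GP

Answer: GP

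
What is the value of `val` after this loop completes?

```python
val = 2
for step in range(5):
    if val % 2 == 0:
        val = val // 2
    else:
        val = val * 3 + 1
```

Collatz-style transformation from 2
`val` takes the values: 2 → 1 → 4 → 2 → 1 → 4

Answer: 4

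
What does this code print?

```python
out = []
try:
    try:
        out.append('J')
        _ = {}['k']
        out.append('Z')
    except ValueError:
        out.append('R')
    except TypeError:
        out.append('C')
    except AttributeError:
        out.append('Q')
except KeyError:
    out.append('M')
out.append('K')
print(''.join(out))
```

Execution trace: 'J' (try body) → 'M' (outer except KeyError) → 'K' (after the try/except). Output: JMK

Answer: JMK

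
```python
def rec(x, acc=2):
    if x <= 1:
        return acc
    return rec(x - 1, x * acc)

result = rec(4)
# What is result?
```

Accumulator trace (n, acc): (4, 2) -> (3, 8) -> (2, 24) -> (1, 48) -> return 48

Answer: 48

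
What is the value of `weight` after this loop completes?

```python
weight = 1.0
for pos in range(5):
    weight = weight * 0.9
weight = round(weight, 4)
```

Exponential decay: 1.0 * 0.9^5
`weight` takes the values: 1.0 → 0.9 → 0.81 → 0.729 → 0.6561 → 0.59049 → 0.5905

Answer: 0.5905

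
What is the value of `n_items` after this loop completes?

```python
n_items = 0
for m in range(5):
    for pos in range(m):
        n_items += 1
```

Triangle number: 0+1+2+...+4
`n_items` takes the values: 0 → 1 → 2 → 3 → 4 → 5 → 6 → 7 → 8 → 9 → 10

Answer: 10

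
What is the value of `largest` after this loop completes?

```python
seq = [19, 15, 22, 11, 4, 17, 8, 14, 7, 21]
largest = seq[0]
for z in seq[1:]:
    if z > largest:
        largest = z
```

Maximum of [19, 15, 22, 11, 4, 17, 8, 14, 7, 21]
`largest` takes the values: 19 → 22

Answer: 22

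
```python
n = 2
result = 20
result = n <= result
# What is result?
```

Trace:
`n = 2` → n = 2
`result = 20` → result = 20
`result = n <= result` → result = True
So result = True

Answer: True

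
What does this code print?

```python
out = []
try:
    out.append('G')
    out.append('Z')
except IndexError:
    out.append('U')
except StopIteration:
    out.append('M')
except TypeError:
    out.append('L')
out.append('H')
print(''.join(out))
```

Execution trace: 'G' (try body) → 'Z' (try body, no exception) → 'H' (after the try/except). Output: GZH

Answer: GZH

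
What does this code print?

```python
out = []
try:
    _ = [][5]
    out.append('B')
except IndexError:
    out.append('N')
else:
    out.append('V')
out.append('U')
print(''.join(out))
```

Execution trace: 'N' (except IndexError) → 'U' (after the try/except). Output: NU

Answer: NU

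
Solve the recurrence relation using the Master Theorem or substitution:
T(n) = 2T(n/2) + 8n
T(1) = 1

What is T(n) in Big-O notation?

By Master Theorem: a=2, b=2, f(n)=8n. Since log_2(2) = 1 and f(n) = Θ(n^1), Case 2 applies. T(n) = O(n log n).

Answer: O(n log n)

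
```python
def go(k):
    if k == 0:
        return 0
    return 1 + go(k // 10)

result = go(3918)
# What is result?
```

Count of digits of 3918: 4

Answer: 4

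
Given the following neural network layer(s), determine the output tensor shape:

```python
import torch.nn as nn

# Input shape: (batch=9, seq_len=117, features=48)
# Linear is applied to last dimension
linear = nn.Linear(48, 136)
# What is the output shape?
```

Input: (9, 117, 48) -> Output: (9, 117, 136)

Answer: (9, 117, 136)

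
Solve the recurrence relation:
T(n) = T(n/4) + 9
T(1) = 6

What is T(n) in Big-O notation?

Each step divides n by 4 and adds 9. After log_4(n) steps we reach T(1)=6. So T(n) = 9·log_4(n) + 6 = O(log n).

Answer: O(log n)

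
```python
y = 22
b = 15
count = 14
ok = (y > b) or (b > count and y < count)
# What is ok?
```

Trace:
`y = 22` → y = 22
`b = 15` → b = 15
`count = 14` → count = 14
`ok = (y > b) or (b > count and y < count)` → ok = True
So ok = True

Answer: True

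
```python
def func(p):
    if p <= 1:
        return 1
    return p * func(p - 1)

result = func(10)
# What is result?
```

func(10) = 10 * 9 * 8 * 7 * 6 * 5 * 4 * 3 * 2 * 1 = 3628800

Answer: 3628800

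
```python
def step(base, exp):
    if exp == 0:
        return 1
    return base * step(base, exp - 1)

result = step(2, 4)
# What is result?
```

step(2, 4) = 2 * 2 * 2 * 2 = 16

Answer: 16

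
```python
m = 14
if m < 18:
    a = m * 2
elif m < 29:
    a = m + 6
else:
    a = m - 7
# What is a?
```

Trace:
`m = 14` → m = 14
`if m < 18: ...` → m < 18 is True → a = 28
So a = 28

Answer: 28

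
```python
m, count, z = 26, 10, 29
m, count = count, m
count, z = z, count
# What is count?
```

Trace:
`m, count, z = 26, 10, 29` → m = 26; count = 10; z = 29
`m, count = count, m` → m = 10; count = 26
`count, z = z, count` → count = 29; z = 26
So count = 29

Answer: 29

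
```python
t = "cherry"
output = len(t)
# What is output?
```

Trace:
`t = "cherry"` → t = 'cherry'
`output = len(t)` → output = 6
So output = 6

Answer: 6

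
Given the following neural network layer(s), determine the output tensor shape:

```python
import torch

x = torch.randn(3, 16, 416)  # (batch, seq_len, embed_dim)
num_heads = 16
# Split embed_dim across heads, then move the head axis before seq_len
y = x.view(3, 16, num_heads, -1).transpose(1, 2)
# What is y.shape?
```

Input: (3, 16, 416) -> head_dim = 416 // 16 = 26; after view: (3, 16, 16, 26) -> after transpose(1, 2): (3, 16, 16, 26) -> Output: (3, 16, 16, 26)

Answer: (3, 16, 16, 26)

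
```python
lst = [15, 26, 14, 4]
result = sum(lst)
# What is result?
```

Trace:
`lst = [15, 26, 14, 4]` → lst = [15, 26, 14, 4]
`result = sum(lst)` → result = 59
So result = 59

Answer: 59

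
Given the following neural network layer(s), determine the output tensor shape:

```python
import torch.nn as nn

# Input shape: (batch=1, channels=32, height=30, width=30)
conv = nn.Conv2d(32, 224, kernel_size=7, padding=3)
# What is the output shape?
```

Input: (1, 32, 30, 30) -> Output: (1, 224, 30, 30)

Answer: (1, 224, 30, 30)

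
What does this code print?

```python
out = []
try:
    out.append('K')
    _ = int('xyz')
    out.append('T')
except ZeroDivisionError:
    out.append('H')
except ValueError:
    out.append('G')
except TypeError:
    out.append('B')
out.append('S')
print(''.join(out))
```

Execution trace: 'K' (try body) → 'G' (except ValueError) → 'S' (after the try/except). Output: KGS

Answer: KGS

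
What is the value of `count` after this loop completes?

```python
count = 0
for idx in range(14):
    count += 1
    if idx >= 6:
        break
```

Loop breaks when idx reaches 6, count is 7
`count` takes the values: 0 → 1 → 2 → 3 → 4 → 5 → 6 → 7

Answer: 7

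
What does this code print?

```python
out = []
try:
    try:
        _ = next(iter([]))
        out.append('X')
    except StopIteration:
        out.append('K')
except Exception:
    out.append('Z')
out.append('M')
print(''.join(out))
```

Execution trace: 'K' (inner except StopIteration) → 'M' (after the try/except). Output: KM

Answer: KM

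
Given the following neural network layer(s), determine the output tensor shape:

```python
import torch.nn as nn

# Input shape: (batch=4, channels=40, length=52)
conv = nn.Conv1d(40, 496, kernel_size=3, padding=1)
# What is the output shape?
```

Input: (4, 40, 52) -> Output: (4, 496, 52)

Answer: (4, 496, 52)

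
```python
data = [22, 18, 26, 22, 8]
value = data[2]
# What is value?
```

Trace:
`data = [22, 18, 26, 22, 8]` → data = [22, 18, 26, 22, 8]
`value = data[2]` → value = 26
So value = 26

Answer: 26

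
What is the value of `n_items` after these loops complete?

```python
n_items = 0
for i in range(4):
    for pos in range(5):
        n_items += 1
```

4 * 5 = 20
`n_items` takes the values: 0 → 1 → 2 → 3 → 4 → 5 → 6 → 7 → 8 → 9 → 10 → 11 → 12 → 13 → 14 → 15 → 16 → 17 → 18 → 19 → 20

Answer: 20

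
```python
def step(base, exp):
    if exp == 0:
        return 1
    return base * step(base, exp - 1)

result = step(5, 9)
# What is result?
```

step(5, 9) = 5 * 5 * 5 * 5 * 5 * 5 * 5 * 5 * 5 = 1953125

Answer: 1953125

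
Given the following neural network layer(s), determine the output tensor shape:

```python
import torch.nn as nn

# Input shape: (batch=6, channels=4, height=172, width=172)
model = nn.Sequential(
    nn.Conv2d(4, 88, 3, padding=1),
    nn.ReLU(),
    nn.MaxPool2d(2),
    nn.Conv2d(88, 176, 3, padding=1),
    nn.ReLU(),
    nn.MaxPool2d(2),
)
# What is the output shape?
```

Input: (6, 4, 172, 172) -> after first Conv2d: (6, 88, 172, 172) -> after first MaxPool2d: (6, 88, 86, 86) -> after second Conv2d: (6, 176, 86, 86) -> Output: (6, 176, 43, 43)

Answer: (6, 176, 43, 43)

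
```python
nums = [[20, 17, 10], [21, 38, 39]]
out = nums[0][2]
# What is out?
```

Trace:
`nums = [[20, 17, 10], [21, 38, 39]]` → nums = [[20, 17, 10], [21, 38, 39]]
`out = nums[0][2]` → out = 10
So out = 10

Answer: 10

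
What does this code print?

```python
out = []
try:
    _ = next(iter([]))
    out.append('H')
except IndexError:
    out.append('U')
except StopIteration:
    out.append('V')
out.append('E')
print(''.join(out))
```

Execution trace: 'V' (except StopIteration) → 'E' (after the try/except). Output: VE

Answer: VE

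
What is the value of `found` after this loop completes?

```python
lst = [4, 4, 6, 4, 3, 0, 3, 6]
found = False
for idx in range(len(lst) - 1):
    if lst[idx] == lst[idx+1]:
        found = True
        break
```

Check consecutive duplicates in [4, 4, 6, 4, 3, 0, 3, 6]
`found` takes the values: False → True

Answer: True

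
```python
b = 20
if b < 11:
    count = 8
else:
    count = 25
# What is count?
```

Trace:
`b = 20` → b = 20
`if b < 11: ...` → b < 11 is False, take else branch → count = 25
So count = 25

Answer: 25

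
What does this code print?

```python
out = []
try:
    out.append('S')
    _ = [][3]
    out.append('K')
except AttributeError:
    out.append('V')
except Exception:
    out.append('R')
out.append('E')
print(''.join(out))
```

Execution trace: 'S' (try body) → 'R' (except Exception) → 'E' (after the try/except). Output: SRE

Answer: SRE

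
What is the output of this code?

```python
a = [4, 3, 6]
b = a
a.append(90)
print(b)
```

Key concept: basic list aliasing.
Step by step:
`a = [4, 3, 6]` → a = [4, 3, 6]
`b = a` → b = [4, 3, 6] (same object as a)
`a.append(90)` → a = [4, 3, 6, 90] (same object as b); b = [4, 3, 6, 90] (same object as a)
`print(b)` → prints [4, 3, 6, 90]

Answer: [4, 3, 6, 90]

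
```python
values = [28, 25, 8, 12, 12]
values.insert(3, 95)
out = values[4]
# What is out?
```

Trace:
`values = [28, 25, 8, 12, 12]` → values = [28, 25, 8, 12, 12]
`values.insert(3, 95)` → values = [28, 25, 8, 95, 12, 12]
`out = values[4]` → out = 12
So out = 12

Answer: 12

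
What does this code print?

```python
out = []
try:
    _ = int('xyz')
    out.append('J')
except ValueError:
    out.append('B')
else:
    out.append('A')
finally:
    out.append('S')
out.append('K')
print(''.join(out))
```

Execution trace: 'B' (except ValueError) → 'S' (finally) → 'K' (after the try/except). Output: BSK

Answer: BSK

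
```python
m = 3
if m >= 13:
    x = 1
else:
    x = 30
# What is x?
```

Trace:
`m = 3` → m = 3
`if m >= 13: ...` → m >= 13 is False, take else branch → x = 30
So x = 30

Answer: 30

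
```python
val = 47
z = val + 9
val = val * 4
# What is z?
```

Trace:
`val = 47` → val = 47
`z = val + 9` → z = 56
`val = val * 4` → val = 188
So z = 56

Answer: 56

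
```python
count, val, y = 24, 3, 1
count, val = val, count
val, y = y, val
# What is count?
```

Trace:
`count, val, y = 24, 3, 1` → count = 24; val = 3; y = 1
`count, val = val, count` → count = 3; val = 24
`val, y = y, val` → val = 1; y = 24
So count = 3

Answer: 3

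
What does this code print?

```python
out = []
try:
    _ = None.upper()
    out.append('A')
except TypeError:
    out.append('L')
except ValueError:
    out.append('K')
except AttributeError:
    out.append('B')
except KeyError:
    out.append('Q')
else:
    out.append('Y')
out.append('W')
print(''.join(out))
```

Execution trace: 'B' (except AttributeError) → 'W' (after the try/except). Output: BW

Answer: BW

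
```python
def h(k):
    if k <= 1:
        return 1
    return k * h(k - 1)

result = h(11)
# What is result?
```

h(11) = 11 * 10 * 9 * 8 * 7 * 6 * 5 * 4 * 3 * 2 * 1 = 39916800

Answer: 39916800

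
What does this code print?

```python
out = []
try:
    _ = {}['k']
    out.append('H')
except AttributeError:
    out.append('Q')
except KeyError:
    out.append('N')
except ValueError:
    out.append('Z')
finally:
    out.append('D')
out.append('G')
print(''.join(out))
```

Execution trace: 'N' (except KeyError) → 'D' (finally) → 'G' (after the try/except). Output: NDG

Answer: NDG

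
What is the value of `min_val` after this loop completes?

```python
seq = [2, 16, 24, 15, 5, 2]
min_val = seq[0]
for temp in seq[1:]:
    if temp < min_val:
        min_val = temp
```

Minimum of [2, 16, 24, 15, 5, 2]
`min_val` takes the values: 2

Answer: 2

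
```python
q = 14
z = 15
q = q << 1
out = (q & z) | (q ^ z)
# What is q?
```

Trace:
`q = 14` → q = 14
`z = 15` → z = 15
`q = q << 1` → q = 28
`out = (q & z) | (q ^ z)` → out = 31
So q = 28

Answer: 28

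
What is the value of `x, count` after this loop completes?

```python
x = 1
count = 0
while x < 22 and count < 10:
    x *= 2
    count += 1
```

Double until >= 22 or 10 iterations
`x, count` takes the values: (1, 0) → (2, 0) → (2, 1) → (4, 1) → (4, 2) → (8, 2) → (8, 3) → (16, 3) → (16, 4) → (32, 4) → (32, 5)

Answer: 32, 5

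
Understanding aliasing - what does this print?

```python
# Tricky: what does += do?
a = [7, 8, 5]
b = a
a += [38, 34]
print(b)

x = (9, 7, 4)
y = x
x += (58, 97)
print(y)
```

Key concept: += behavior differs for mutable vs immutable.
Step by step:
`a = [7, 8, 5]` → a = [7, 8, 5]
`b = a` → b = [7, 8, 5] (same object as a)
`a += [38, 34]` → a = [7, 8, 5, 38, 34] (same object as b); b = [7, 8, 5, 38, 34] (same object as a)
`print(b)` → prints [7, 8, 5, 38, 34]
`x = (9, 7, 4)` → x = (9, 7, 4)
`y = x` → y = (9, 7, 4)
`x += (58, 97)` → x = (9, 7, 4, 58, 97)
`print(y)` → prints (9, 7, 4)

Answer:
[7, 8, 5, 38, 34]
(9, 7, 4)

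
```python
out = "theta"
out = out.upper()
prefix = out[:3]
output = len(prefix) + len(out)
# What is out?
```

Trace:
`out = "theta"` → out = 'theta'
`out = out.upper()` → out = 'THETA'
`prefix = out[:3]` → prefix = 'THE'
`output = len(prefix) + len(out)` → output = 8
So out = 'THETA'

Answer: 'THETA'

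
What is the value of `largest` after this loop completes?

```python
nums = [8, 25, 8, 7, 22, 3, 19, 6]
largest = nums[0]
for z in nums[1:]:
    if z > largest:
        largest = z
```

Maximum of [8, 25, 8, 7, 22, 3, 19, 6]
`largest` takes the values: 8 → 25

Answer: 25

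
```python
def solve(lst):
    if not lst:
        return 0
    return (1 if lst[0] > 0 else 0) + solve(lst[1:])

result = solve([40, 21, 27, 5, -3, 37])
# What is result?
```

Count of positive elements in [40, 21, 27, 5, -3, 37] = 5

Answer: 5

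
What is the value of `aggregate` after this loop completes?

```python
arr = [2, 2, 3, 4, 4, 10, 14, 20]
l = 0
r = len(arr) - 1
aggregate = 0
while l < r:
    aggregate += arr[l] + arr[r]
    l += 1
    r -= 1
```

Sum of pairs from ends
`aggregate` takes the values: 0 → 22 → 38 → 51 → 59

Answer: 59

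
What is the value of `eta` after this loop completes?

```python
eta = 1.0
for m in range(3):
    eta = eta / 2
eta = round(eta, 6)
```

Halving LR 3 times: 1 / 2^3
`eta` takes the values: 1.0 → 0.5 → 0.25 → 0.125

Answer: 0.125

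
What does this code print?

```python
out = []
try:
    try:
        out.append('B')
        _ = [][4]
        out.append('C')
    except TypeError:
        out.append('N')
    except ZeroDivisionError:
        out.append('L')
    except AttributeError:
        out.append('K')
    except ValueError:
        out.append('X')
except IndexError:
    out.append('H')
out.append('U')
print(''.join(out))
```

Execution trace: 'B' (try body) → 'H' (outer except IndexError) → 'U' (after the try/except). Output: BHU

Answer: BHU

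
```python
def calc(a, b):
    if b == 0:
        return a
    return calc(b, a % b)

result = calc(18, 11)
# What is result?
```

calc(18, 11) -> calc(11, 7) -> calc(7, 4) -> calc(4, 3) -> calc(3, 1) -> calc(1, 0) -> 1

Answer: 1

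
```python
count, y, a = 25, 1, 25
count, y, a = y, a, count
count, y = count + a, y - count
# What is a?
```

Trace:
`count, y, a = 25, 1, 25` → count = 25; y = 1; a = 25
`count, y, a = y, a, count` → count = 1; y = 25; a = 25
`count, y = count + a, y - count` → count = 26; y = 24
So a = 25

Answer: 25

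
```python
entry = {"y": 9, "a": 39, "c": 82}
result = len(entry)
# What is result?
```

Trace:
`entry = {"y": 9, "a": 39, "c": 82}` → entry = {'y': 9, 'a': 39, 'c': 82}
`result = len(entry)` → result = 3
So result = 3

Answer: 3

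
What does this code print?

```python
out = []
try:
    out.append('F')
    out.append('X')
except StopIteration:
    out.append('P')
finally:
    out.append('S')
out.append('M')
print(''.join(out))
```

Execution trace: 'F' (try body) → 'X' (try body, no exception) → 'S' (finally) → 'M' (after the try/except). Output: FXSM

Answer: FXSM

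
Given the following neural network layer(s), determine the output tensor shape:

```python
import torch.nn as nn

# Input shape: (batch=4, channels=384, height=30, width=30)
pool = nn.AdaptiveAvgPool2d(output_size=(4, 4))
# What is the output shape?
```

Input: (4, 384, 30, 30) -> Output: (4, 384, 4, 4)

Answer: (4, 384, 4, 4)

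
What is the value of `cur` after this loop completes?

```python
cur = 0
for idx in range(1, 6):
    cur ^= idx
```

XOR of 1 to 5
`cur` takes the values: 0 → 1 → 3 → 0 → 4 → 1

Answer: 1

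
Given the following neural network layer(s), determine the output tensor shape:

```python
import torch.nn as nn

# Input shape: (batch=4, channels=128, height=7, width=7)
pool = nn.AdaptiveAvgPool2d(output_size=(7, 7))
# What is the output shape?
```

Input: (4, 128, 7, 7) -> Output: (4, 128, 7, 7)

Answer: (4, 128, 7, 7)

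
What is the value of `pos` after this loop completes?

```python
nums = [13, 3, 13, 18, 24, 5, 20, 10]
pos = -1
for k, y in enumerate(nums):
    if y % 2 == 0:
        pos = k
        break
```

First even number index in [13, 3, 13, 18, 24, 5, 20, 10]
`pos` takes the values: -1 → 3

Answer: 3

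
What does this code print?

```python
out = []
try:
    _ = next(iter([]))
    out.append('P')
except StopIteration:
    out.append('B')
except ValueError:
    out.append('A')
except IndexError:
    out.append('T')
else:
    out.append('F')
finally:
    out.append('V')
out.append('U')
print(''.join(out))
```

Execution trace: 'B' (except StopIteration) → 'V' (finally) → 'U' (after the try/except). Output: BVU

Answer: BVU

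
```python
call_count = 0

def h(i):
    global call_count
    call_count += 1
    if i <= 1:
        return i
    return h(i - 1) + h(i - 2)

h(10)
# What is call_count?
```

Calls(i) = 1 + Calls(i-1) + Calls(i-2); Calls(0)=Calls(1)=1. For i=10 this gives 177.

Answer: 177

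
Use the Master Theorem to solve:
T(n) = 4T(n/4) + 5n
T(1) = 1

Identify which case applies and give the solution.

a=4, b=4, f(n)=5n. log_4(4) = 1. Since c=1 = 1, Case 2 applies: T(n) = Θ(n^log_b(a) · log n) = O(n log n).

Answer: O(n log n) - Case 2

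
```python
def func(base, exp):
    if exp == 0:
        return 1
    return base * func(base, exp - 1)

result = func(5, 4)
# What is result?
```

func(5, 4) = 5 * 5 * 5 * 5 = 625

Answer: 625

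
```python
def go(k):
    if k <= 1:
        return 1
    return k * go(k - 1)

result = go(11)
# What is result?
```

go(11) = 11 * 10 * 9 * 8 * 7 * 6 * 5 * 4 * 3 * 2 * 1 = 39916800

Answer: 39916800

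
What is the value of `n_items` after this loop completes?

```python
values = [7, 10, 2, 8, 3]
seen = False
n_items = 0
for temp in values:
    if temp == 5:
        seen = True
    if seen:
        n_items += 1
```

Count elements after first 5 in [7, 10, 2, 8, 3]
`n_items` takes the values: 0

Answer: 0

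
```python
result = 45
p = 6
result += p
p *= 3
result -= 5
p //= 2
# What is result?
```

Trace:
`result = 45` → result = 45
`p = 6` → p = 6
`result += p` → result = 51
`p *= 3` → p = 18
`result -= 5` → result = 46
`p //= 2` → p = 9
So result = 46

Answer: 46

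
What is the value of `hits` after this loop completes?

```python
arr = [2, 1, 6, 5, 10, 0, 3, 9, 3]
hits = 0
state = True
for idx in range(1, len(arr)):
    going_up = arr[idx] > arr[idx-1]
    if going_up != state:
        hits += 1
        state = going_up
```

Count direction changes in [2, 1, 6, 5, 10, 0, 3, 9, 3]
`hits` takes the values: 0 → 1 → 2 → 3 → 4 → 5 → 6 → 7

Answer: 7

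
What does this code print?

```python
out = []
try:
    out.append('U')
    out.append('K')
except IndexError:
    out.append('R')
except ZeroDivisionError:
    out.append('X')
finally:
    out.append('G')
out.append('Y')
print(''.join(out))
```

Execution trace: 'U' (try body) → 'K' (try body, no exception) → 'G' (finally) → 'Y' (after the try/except). Output: UKGY

Answer: UKGY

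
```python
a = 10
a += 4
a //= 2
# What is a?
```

Trace:
`a = 10` → a = 10
`a += 4` → a = 14
`a //= 2` → a = 7
So a = 7

Answer: 7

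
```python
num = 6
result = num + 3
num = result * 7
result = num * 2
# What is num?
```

Trace:
`num = 6` → num = 6
`result = num + 3` → result = 9
`num = result * 7` → num = 63
`result = num * 2` → result = 126
So num = 63

Answer: 63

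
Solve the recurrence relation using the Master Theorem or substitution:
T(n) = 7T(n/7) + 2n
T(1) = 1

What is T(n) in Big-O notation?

By Master Theorem: a=7, b=7, f(n)=2n. Since log_7(7) = 1 and f(n) = Θ(n^1), Case 2 applies. T(n) = O(n log n).

Answer: O(n log n)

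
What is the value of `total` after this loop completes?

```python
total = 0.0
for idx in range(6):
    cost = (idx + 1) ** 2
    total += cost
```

Sum of squared losses 1² + 2² + ... + 6²
`total` takes the values: 0.0 → 1.0 → 5.0 → 14.0 → 30.0 → 55.0 → 91.0

Answer: 91.0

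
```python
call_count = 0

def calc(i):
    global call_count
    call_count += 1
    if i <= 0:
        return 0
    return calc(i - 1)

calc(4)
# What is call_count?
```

Linear recursion stepping by 1: 5 calls from i=4 down to ≤0.

Answer: 5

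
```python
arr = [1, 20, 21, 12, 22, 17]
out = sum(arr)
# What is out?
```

Trace:
`arr = [1, 20, 21, 12, 22, 17]` → arr = [1, 20, 21, 12, 22, 17]
`out = sum(arr)` → out = 93
So out = 93

Answer: 93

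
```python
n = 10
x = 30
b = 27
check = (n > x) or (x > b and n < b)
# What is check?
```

Trace:
`n = 10` → n = 10
`x = 30` → x = 30
`b = 27` → b = 27
`check = (n > x) or (x > b and n < b)` → check = True
So check = True

Answer: True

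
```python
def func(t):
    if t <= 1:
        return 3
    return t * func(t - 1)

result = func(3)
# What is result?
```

func(3) = 3 * 2 * 3 = 18

Answer: 18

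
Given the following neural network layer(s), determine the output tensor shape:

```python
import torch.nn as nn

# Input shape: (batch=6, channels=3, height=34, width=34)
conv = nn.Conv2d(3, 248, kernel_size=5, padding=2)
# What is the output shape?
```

Input: (6, 3, 34, 34) -> Output: (6, 248, 34, 34)

Answer: (6, 248, 34, 34)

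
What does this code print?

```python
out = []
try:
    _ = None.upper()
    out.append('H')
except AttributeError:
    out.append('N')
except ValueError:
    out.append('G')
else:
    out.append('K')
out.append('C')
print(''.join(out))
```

Execution trace: 'N' (except AttributeError) → 'C' (after the try/except). Output: NC

Answer: NC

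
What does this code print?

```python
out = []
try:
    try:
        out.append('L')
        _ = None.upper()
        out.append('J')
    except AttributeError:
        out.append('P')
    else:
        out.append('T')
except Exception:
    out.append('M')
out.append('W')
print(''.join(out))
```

Execution trace: 'L' (inner try body) → 'P' (inner except AttributeError) → 'W' (after the try/except). Output: LPW

Answer: LPW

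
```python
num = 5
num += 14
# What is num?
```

Trace:
`num = 5` → num = 5
`num += 14` → num = 19
So num = 19

Answer: 19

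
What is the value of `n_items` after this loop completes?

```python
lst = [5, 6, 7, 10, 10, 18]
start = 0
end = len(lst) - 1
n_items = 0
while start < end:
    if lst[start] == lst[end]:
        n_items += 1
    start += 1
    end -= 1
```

Count matching pairs from ends
`n_items` takes the values: 0

Answer: 0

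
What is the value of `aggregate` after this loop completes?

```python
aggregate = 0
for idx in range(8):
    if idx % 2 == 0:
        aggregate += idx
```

Sum of even numbers 0 to 7
`aggregate` takes the values: 0 → 2 → 6 → 12

Answer: 12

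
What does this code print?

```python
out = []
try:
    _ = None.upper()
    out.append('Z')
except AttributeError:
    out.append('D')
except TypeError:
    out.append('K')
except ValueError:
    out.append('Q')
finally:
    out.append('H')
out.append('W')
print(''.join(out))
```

Execution trace: 'D' (except AttributeError) → 'H' (finally) → 'W' (after the try/except). Output: DHW

Answer: DHW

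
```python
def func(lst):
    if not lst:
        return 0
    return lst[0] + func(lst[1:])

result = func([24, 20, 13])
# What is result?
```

24 + 20 + 13 + 0 = 57

Answer: 57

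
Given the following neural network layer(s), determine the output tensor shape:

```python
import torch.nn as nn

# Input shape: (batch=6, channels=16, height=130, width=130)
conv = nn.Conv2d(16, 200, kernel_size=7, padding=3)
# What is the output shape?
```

Input: (6, 16, 130, 130) -> Output: (6, 200, 130, 130)

Answer: (6, 200, 130, 130)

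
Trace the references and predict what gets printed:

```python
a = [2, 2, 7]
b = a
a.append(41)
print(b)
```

Key concept: basic list aliasing.
Step by step:
`a = [2, 2, 7]` → a = [2, 2, 7]
`b = a` → b = [2, 2, 7] (same object as a)
`a.append(41)` → a = [2, 2, 7, 41] (same object as b); b = [2, 2, 7, 41] (same object as a)
`print(b)` → prints [2, 2, 7, 41]

Answer: [2, 2, 7, 41]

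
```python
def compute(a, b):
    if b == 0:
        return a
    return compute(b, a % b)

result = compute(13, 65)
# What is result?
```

compute(13, 65) -> compute(65, 13) -> compute(13, 0) -> 13

Answer: 13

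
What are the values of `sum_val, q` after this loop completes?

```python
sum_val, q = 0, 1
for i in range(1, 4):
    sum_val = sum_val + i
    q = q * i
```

Sum and factorial of 1 to 3
`sum_val, q` takes the values: (0, 1) → (1, 1) → (3, 1) → (3, 2) → (6, 2) → (6, 6)

Answer: 6, 6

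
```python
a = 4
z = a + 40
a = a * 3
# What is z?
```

Trace:
`a = 4` → a = 4
`z = a + 40` → z = 44
`a = a * 3` → a = 12
So z = 44

Answer: 44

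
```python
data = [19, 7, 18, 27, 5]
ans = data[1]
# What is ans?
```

Trace:
`data = [19, 7, 18, 27, 5]` → data = [19, 7, 18, 27, 5]
`ans = data[1]` → ans = 7
So ans = 7

Answer: 7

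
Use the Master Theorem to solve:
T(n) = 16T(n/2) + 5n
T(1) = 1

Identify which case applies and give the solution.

a=16, b=2, f(n)=5n. log_2(16) = 4. Since c=1 < 4, Case 1 applies: T(n) = Θ(n^log_b(a)) = O(n^4).

Answer: O(n^4) - Case 1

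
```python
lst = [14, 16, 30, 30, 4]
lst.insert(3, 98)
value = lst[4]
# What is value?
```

Trace:
`lst = [14, 16, 30, 30, 4]` → lst = [14, 16, 30, 30, 4]
`lst.insert(3, 98)` → lst = [14, 16, 30, 98, 30, 4]
`value = lst[4]` → value = 30
So value = 30

Answer: 30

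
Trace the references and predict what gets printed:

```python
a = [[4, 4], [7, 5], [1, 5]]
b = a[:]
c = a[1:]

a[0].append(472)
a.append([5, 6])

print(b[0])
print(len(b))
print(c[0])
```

Key concept: slice with nested mutation.
Step by step:
`a = [[4, 4], [7, 5], [1, 5]]` → a = [[4, 4], [7, 5], [1, 5]]
`b = a[:]` → b = [[4, 4], [7, 5], [1, 5]]
`c = a[1:]` → c = [[7, 5], [1, 5]]
`a[0].append(472)` → a = [[4, 4, 472], [7, 5], [1, 5]]; b = [[4, 4, 472], [7, 5], [1, 5]]
`a.append([5, 6])` → a = [[4, 4, 472], [7, 5], [1, 5], [5, 6]]
`print(b[0])` → prints [4, 4, 472]
`print(len(b))` → prints 3
`print(c[0])` → prints [7, 5]

Answer:
[4, 4, 472]
3
[7, 5]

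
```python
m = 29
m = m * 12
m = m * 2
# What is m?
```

Trace:
`m = 29` → m = 29
`m = m * 12` → m = 348
`m = m * 2` → m = 696
So m = 696

Answer: 696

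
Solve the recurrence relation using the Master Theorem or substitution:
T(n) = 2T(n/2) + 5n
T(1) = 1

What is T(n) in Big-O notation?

By Master Theorem: a=2, b=2, f(n)=5n. Since log_2(2) = 1 and f(n) = Θ(n^1), Case 2 applies. T(n) = O(n log n).

Answer: O(n log n)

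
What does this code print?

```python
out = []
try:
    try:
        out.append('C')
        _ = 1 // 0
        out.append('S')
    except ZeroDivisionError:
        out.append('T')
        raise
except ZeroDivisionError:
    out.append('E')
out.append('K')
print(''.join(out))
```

Execution trace: 'C' (inner try body) → 'T' (inner except ZeroDivisionError) → 'E' (outer except ZeroDivisionError) → 'K' (after the try/except). Output: CTEK

Answer: CTEK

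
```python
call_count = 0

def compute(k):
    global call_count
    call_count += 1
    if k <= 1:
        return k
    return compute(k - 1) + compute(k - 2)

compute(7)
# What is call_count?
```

Calls(k) = 1 + Calls(k-1) + Calls(k-2); Calls(0)=Calls(1)=1. For k=7 this gives 41.

Answer: 41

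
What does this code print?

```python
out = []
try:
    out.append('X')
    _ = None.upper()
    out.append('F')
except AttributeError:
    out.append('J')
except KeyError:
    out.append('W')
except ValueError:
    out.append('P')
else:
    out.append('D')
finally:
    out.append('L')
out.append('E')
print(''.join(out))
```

Execution trace: 'X' (try body) → 'J' (except AttributeError) → 'L' (finally) → 'E' (after the try/except). Output: XJLE

Answer: XJLE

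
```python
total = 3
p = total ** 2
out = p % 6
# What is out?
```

Trace:
`total = 3` → total = 3
`p = total ** 2` → p = 9
`out = p % 6` → out = 3
So out = 3

Answer: 3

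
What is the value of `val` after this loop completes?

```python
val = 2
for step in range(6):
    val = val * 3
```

Multiply by 3, 6 times: 2 * 3^6 = 1458
`val` takes the values: 2 → 6 → 18 → 54 → 162 → 486 → 1458

Answer: 1458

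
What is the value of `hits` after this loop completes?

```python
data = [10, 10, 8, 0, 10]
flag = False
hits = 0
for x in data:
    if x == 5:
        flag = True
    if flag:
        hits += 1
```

Count elements after first 5 in [10, 10, 8, 0, 10]
`hits` takes the values: 0

Answer: 0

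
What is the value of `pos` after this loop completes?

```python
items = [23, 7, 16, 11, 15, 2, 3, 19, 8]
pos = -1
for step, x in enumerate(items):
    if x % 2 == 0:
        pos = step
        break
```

First even number index in [23, 7, 16, 11, 15, 2, 3, 19, 8]
`pos` takes the values: -1 → 2

Answer: 2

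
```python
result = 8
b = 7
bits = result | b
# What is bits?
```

Trace:
`result = 8` → result = 8
`b = 7` → b = 7
`bits = result | b` → bits = 15
So bits = 15

Answer: 15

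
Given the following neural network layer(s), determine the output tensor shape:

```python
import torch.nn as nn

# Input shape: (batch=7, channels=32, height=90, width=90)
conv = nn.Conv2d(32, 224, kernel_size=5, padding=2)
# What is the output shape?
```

Input: (7, 32, 90, 90) -> Output: (7, 224, 90, 90)

Answer: (7, 224, 90, 90)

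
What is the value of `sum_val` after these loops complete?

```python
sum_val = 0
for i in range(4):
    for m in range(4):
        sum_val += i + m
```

Sum of all i+m for i,m in 4x4
`sum_val` takes the values: 0 → 1 → 3 → 6 → 7 → 9 → 12 → 16 → 18 → 21 → 25 → 30 → 33 → 37 → 42 → 48

Answer: 48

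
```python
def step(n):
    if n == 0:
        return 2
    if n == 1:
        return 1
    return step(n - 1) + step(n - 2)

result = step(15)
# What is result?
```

Build up from base cases: step(0)=2, step(1)=1, step(2)=3, step(3)=4, step(4)=7, step(5)=11, step(6)=18, ..., step(15)=1364

Answer: 1364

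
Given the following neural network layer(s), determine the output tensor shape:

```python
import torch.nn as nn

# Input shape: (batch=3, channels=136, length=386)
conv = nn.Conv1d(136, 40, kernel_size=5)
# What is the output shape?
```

Input: (3, 136, 386) -> Output: (3, 40, 382)

Answer: (3, 40, 382)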